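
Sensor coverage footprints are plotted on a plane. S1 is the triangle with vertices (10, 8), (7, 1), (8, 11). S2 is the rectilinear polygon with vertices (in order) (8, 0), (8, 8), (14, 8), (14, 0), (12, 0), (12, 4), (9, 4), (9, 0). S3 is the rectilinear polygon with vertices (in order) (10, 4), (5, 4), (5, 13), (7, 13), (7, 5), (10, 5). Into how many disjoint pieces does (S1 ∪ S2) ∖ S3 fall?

2

(S1 ∪ S2) ∖ S3 splits into 2 disjoint pieces (area 5.3833, area 34.8).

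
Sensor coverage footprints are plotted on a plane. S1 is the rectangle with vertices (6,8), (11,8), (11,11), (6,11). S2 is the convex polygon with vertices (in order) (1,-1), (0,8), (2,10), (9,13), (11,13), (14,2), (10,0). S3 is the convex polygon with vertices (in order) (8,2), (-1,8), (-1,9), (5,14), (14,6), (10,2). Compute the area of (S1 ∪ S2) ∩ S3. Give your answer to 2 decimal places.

The region (S1 ∪ S2) ∩ S3 is the polygon with vertices (2,10), (7.06,12.169), (12.56,7.28), (13.143,5.143), (10,2), (8,2), (0.08,7.28), (0,8).
By the shoelace formula its area is 78.61.

78.61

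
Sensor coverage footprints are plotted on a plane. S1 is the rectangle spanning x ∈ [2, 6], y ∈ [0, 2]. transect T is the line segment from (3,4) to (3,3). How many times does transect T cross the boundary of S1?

The segment lies entirely outside S1 and never meets its boundary.

0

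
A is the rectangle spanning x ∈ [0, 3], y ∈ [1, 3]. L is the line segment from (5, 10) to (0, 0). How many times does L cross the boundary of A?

2

The segment meets the boundary at (0.5,1), (1.5,3).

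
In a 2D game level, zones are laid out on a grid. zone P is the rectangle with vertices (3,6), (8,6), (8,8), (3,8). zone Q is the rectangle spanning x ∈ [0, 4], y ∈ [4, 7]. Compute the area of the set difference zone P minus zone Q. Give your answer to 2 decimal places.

9.00

|zone P∩zone Q|: x∈[3,4], y∈[6,7] → 1·1 = 1.
|zone P| = 10.
|zone P ∖ zone Q| = |zone P| − |zone P∩zone Q| = 10 − 1 = 9.00.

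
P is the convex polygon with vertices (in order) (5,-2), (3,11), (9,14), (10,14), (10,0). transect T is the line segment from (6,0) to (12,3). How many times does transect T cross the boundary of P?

The segment meets the boundary at (10,2).

1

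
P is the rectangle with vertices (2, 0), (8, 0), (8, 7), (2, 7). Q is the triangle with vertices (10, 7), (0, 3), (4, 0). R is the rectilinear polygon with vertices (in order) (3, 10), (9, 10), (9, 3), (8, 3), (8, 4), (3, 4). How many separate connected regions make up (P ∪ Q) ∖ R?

(P ∪ Q) ∖ R splits into 2 disjoint pieces (area 29.3, area 0.3833).

2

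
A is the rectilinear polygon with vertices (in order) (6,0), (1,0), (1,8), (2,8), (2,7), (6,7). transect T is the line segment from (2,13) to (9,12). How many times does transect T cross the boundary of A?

The segment lies entirely outside A and never meets its boundary.

0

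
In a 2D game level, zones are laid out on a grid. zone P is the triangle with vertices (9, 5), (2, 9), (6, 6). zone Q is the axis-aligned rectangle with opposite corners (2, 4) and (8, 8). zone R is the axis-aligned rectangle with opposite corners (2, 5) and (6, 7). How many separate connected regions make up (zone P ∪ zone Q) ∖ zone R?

(zone P ∪ zone Q) ∖ zone R is a single connected region.

1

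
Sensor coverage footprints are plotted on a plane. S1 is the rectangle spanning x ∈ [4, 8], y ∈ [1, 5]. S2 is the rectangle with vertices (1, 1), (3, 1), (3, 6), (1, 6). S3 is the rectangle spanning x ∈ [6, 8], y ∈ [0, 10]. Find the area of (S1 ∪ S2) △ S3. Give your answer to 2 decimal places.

30.00

|S1 ∪ S2| = 26.
|(S1 ∪ S2) ∩ S3| = 8.
|(S1 ∪ S2) △ S3| = 26 + 20 − 16 = 30.00.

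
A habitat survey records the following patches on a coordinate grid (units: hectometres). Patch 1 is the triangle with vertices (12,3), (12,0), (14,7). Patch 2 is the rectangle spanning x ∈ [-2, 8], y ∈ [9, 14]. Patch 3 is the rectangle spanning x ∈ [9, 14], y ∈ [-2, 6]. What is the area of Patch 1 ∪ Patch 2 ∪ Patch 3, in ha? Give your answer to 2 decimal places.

By inclusion–exclusion:
Individual areas: |Patch 1| = 3, |Patch 2| = 50, |Patch 3| = 40.
|Patch 1∩Patch 2| = 0.
|Patch 1∩Patch 3| = 2.8929.
|Patch 2∩Patch 3| = 0 (no overlap).
|Patch 1∩Patch 2∩Patch 3| = 0.
|Patch 1 ∪ Patch 2 ∪ Patch 3| = 93 − 2.8929 + 0 = 90.11.

90.11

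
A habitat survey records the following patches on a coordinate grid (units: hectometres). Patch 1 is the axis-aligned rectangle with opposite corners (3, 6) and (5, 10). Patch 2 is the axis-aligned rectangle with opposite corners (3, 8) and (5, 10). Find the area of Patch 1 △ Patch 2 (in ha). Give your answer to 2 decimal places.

|Patch 1∩Patch 2|: x∈[3,5], y∈[8,10] → 2·2 = 4.
|Patch 1 △ Patch 2| = |Patch 1| + |Patch 2| − 2·|Patch 1∩Patch 2| = 8 + 4 − 8 = 4.00.

4.00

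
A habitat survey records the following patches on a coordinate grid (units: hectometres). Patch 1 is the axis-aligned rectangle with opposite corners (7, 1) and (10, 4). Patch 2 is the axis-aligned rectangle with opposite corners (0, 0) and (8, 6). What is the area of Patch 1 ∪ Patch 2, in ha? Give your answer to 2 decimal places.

By inclusion–exclusion:
Individual areas: |Patch 1| = 9, |Patch 2| = 48.
|Patch 1∩Patch 2|: x∈[7,8], y∈[1,4] → 1·3 = 3.
|Patch 1 ∪ Patch 2| = 57 − 3 = 54.00.

54.00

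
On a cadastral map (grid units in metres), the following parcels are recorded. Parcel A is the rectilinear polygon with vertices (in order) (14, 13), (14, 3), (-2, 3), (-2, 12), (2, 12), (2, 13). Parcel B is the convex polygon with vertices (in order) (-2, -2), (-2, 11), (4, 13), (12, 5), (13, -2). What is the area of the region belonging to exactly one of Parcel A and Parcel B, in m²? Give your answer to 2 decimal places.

|Parcel A| = 156, |Parcel B| = 175.5, |Parcel A∩Parcel B| = 102.119.
|Parcel A △ Parcel B| = |Parcel A| + |Parcel B| − 2·|Parcel A∩Parcel B| = 156 + 175.5 − 204.2381 = 127.26.

127.26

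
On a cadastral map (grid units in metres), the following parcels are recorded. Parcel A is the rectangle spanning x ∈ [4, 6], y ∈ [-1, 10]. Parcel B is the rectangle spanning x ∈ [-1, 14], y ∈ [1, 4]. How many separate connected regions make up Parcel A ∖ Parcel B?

Parcel A ∖ Parcel B splits into 2 disjoint pieces (area 4, area 12).

2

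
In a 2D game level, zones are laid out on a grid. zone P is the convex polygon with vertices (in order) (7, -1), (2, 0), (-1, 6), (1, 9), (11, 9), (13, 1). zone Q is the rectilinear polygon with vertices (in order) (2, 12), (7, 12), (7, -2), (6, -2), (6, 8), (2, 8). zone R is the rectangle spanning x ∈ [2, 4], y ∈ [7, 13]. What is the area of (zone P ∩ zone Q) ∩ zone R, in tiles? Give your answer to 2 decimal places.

2.00

The region (zone P ∩ zone Q) ∩ zone R is the polygon with vertices (2,8), (2,9), (4,9), (4,8).
By the shoelace formula its area is 2.00.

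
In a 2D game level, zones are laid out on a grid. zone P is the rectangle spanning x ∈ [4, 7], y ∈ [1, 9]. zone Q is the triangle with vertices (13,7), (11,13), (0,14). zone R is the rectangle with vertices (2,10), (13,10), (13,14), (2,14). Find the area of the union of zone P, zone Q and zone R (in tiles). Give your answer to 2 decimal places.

75.75

By inclusion–exclusion:
Individual areas: |zone P| = 24, |zone Q| = 32, |zone R| = 44.
|zone P∩zone Q| = 0.
|zone P∩zone R| = 0 (no overlap).
|zone Q∩zone R| = 24.2478.
|zone P∩zone Q∩zone R| = 0.
|zone P ∪ zone Q ∪ zone R| = 100 − 24.2478 + 0 = 75.75.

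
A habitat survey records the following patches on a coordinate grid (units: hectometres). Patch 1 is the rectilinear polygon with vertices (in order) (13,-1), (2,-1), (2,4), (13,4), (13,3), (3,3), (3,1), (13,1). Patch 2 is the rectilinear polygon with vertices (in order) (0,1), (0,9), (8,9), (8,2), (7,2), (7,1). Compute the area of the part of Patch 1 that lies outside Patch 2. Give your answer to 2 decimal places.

27.00

|Patch 1| = 35, |Patch 1∩Patch 2| = 8.
|Patch 1 ∖ Patch 2| = |Patch 1| − |Patch 1∩Patch 2| = 35 − 8 = 27.00.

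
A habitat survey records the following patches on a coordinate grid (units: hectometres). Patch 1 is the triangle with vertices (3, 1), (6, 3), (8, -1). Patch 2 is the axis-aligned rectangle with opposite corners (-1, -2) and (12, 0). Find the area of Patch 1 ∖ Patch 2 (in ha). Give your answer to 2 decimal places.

|Patch 1| = 8, |Patch 1∩Patch 2| = 1.
|Patch 1 ∖ Patch 2| = |Patch 1| − |Patch 1∩Patch 2| = 8 − 1 = 7.00.

7.00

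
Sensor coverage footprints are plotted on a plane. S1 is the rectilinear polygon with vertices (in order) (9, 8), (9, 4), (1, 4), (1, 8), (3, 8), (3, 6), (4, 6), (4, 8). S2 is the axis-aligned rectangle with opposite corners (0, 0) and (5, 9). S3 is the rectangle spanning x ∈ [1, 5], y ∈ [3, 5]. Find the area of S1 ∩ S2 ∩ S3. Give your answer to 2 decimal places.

4.00

The intersection is the polygon with vertices (1,5), (5,5), (5,4), (1,4).
By the shoelace formula its area is 4.00.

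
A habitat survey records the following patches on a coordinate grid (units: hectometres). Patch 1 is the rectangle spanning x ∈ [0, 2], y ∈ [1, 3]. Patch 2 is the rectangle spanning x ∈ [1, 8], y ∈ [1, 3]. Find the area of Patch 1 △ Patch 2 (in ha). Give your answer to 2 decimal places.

|Patch 1∩Patch 2|: x∈[1,2], y∈[1,3] → 1·2 = 2.
|Patch 1 △ Patch 2| = |Patch 1| + |Patch 2| − 2·|Patch 1∩Patch 2| = 4 + 14 − 4 = 14.00.

14.00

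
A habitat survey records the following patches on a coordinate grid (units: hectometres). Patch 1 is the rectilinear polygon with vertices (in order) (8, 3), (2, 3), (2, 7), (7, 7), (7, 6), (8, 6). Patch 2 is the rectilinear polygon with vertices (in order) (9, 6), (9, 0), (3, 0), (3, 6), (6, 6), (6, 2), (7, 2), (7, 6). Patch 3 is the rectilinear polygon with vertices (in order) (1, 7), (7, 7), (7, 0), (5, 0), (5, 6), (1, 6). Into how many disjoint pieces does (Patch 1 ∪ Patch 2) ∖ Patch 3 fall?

(Patch 1 ∪ Patch 2) ∖ Patch 3 splits into 2 disjoint pieces (area 15, area 12).

2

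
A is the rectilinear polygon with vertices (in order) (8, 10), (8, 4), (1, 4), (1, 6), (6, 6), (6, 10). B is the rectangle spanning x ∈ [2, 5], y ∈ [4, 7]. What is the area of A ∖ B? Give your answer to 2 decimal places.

16.00

|A| = 22, |A∩B| = 6.
|A ∖ B| = |A| − |A∩B| = 22 − 6 = 16.00.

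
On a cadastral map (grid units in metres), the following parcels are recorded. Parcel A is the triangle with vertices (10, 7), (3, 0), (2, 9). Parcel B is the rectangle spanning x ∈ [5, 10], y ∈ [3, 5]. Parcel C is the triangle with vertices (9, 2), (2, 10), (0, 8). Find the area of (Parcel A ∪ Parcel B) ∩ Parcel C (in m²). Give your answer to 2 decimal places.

10.47

The region (Parcel A ∪ Parcel B) ∩ Parcel C is the polygon with vertices (7.5,3), (2.28,6.48), (2,9), (3.12,8.72), (8.125,3).
By the shoelace formula its area is 10.47.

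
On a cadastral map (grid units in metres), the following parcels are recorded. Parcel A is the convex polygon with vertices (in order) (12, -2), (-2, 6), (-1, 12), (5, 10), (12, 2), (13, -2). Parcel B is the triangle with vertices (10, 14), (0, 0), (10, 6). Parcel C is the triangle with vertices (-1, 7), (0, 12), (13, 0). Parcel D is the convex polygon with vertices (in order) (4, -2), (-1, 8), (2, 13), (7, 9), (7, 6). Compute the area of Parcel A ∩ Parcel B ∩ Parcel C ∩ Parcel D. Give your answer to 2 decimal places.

The intersection is the polygon with vertices (6.871,5.657), (6.129,3.677), (5.909,3.546), (3.421,4.79), (5.166,7.232).
By the shoelace formula its area is 6.85.

6.85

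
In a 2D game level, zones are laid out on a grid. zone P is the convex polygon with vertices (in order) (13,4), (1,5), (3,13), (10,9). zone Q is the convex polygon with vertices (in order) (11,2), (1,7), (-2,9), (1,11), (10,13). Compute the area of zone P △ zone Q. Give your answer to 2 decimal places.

|zone P| = 60.5, |zone Q| = 76.5, |zone P∩zone Q| = 49.8243.
|zone P △ zone Q| = |zone P| + |zone Q| − 2·|zone P∩zone Q| = 60.5 + 76.5 − 99.6486 = 37.35.

37.35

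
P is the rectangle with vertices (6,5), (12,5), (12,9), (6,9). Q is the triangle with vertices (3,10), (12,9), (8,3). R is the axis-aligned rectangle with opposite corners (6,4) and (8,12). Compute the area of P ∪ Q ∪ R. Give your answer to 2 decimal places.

By inclusion–exclusion:
Individual areas: |P| = 24, |Q| = 29, |R| = 16.
|P∩Q| = 18.4381.
|P∩R|: x∈[6,8], y∈[5,9] → 2·4 = 8.
|Q∩R| = 9.954.
|P∩Q∩R| = 7.7714.
|P ∪ Q ∪ R| = 69 − 36.3921 + 7.7714 = 40.38.

40.38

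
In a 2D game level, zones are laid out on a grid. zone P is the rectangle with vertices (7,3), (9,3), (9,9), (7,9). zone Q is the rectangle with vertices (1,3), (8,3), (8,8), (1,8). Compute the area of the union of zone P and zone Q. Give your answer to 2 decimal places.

42.00

By inclusion–exclusion:
Individual areas: |zone P| = 12, |zone Q| = 35.
|zone P∩zone Q|: x∈[7,8], y∈[3,8] → 1·5 = 5.
|zone P ∪ zone Q| = 47 − 5 = 42.00.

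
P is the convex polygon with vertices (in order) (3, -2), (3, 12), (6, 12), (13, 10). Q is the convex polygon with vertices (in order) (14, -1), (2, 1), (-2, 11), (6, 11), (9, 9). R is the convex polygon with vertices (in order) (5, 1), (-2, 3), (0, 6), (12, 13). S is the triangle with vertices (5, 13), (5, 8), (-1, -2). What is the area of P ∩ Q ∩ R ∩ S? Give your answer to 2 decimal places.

4.00

The intersection is the polygon with vertices (3,7.75), (5,8.917), (5,8), (3,4.667).
By the shoelace formula its area is 4.00.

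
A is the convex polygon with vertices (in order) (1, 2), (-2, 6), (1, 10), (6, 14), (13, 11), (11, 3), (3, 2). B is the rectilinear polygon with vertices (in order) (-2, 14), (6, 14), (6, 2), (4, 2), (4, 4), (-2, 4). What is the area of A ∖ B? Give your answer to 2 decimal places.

|A| = 121.5, |A∩B| = 54.
|A ∖ B| = |A| − |A∩B| = 121.5 − 54 = 67.50.

67.50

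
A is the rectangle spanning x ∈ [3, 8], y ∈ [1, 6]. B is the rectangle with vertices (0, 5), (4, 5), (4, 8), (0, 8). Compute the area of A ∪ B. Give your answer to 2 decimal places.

36.00

By inclusion–exclusion:
Individual areas: |A| = 25, |B| = 12.
|A∩B|: x∈[3,4], y∈[5,6] → 1·1 = 1.
|A ∪ B| = 37 − 1 = 36.00.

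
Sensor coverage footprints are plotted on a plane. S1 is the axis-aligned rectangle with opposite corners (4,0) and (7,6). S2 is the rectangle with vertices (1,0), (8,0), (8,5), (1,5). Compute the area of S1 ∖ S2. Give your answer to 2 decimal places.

|S1∩S2|: x∈[4,7], y∈[0,5] → 3·5 = 15.
|S1| = 18.
|S1 ∖ S2| = |S1| − |S1∩S2| = 18 − 15 = 3.00.

3.00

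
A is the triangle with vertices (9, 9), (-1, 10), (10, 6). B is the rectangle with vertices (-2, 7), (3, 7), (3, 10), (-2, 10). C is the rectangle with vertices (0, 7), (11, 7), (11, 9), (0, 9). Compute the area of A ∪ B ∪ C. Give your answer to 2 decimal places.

By inclusion–exclusion:
Individual areas: |A| = 14.5, |B| = 15, |C| = 22.
|A∩B| = 2.1091.
|A∩C| = 9.6667.
|B∩C|: x∈[0,3], y∈[7,9] → 3·2 = 6.
|A∩B∩C| = 0.2841.
|A ∪ B ∪ C| = 51.5 − 17.7758 + 0.2841 = 34.01.

34.01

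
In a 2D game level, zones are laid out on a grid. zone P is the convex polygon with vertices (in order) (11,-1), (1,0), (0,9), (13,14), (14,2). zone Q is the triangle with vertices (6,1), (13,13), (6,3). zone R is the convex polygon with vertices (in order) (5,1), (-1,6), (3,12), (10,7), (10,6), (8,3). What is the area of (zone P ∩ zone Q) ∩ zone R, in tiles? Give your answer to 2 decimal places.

4.97

The region (zone P ∩ zone Q) ∩ zone R is the polygon with vertices (9.2,7.571), (9.647,7.252), (6.636,2.091), (6,1.667), (6,3).
By the shoelace formula its area is 4.97.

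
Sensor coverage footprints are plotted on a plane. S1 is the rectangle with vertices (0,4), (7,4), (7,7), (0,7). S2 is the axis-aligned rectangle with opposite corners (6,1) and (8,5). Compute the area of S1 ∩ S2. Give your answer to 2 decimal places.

|S1∩S2|: x∈[6,7], y∈[4,5] → 1·1 = 1.

1.00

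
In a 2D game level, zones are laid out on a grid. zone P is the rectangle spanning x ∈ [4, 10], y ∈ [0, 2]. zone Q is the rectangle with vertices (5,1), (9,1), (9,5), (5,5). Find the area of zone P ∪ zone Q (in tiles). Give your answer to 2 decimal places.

24.00

By inclusion–exclusion:
Individual areas: |zone P| = 12, |zone Q| = 16.
|zone P∩zone Q|: x∈[5,9], y∈[1,2] → 4·1 = 4.
|zone P ∪ zone Q| = 28 − 4 = 24.00.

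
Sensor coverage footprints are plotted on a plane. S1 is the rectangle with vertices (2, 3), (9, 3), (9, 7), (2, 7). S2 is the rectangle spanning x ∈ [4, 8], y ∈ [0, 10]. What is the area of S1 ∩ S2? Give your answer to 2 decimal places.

16.00

|S1∩S2|: x∈[4,8], y∈[3,7] → 4·4 = 16.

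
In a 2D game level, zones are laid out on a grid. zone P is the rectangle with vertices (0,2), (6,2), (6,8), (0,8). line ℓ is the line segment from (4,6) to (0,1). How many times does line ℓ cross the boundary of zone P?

1

The segment meets the boundary at (0.8,2).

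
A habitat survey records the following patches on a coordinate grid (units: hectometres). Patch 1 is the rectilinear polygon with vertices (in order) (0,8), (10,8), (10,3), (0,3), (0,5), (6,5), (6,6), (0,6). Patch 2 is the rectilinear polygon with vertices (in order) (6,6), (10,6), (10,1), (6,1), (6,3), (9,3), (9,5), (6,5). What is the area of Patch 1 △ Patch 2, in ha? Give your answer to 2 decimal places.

46.00

|Patch 1| = 44, |Patch 2| = 14, |Patch 1∩Patch 2| = 6.
|Patch 1 △ Patch 2| = |Patch 1| + |Patch 2| − 2·|Patch 1∩Patch 2| = 44 + 14 − 12 = 46.00.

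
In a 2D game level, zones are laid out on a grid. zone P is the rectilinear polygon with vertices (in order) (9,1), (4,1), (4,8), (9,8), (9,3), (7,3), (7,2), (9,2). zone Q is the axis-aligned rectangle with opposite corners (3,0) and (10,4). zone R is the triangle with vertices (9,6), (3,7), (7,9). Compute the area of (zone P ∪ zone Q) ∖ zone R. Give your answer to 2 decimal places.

|zone P ∪ zone Q| = 48.
|(zone P ∪ zone Q) ∩ zone R| = 6.3333.
|(zone P ∪ zone Q) ∖ zone R| = 48 − 6.3333 = 41.67.

41.67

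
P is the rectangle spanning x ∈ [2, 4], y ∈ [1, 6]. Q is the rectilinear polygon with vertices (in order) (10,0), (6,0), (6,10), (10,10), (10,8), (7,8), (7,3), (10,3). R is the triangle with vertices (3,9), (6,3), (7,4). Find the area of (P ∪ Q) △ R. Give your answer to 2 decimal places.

|P ∪ Q| = 35.
|(P ∪ Q) ∩ R| = 1.125.
|(P ∪ Q) △ R| = 35 + 4.5 − 2.25 = 37.25.

37.25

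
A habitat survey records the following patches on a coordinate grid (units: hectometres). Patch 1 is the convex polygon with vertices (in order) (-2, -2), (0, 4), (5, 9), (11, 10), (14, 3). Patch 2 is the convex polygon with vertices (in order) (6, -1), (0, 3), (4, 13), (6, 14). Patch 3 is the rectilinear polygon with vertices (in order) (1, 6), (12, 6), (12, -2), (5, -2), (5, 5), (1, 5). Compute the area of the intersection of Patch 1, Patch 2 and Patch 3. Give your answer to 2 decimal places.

The intersection is the polygon with vertices (6,0.5), (5,0.188), (5,5), (1,5), (2,6), (6,6).
By the shoelace formula its area is 9.16.

9.16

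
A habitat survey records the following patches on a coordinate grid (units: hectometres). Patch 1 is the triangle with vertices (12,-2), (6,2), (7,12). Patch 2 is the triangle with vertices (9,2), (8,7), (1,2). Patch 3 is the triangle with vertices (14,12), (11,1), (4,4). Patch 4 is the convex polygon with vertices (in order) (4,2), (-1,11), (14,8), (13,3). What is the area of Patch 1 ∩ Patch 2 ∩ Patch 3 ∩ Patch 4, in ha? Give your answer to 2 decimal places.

The intersection is the polygon with vertices (8.891,2.543), (7.706,2.412), (6.11,3.096), (6.385,5.846), (8,7).
By the shoelace formula its area is 8.53.

8.53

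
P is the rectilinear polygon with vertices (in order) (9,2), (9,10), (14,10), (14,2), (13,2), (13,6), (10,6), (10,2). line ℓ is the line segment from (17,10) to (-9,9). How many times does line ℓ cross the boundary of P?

2

The segment meets the boundary at (9,9.692), (14,9.885).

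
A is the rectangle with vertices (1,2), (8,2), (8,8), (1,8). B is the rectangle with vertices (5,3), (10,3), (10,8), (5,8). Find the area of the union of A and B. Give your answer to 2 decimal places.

By inclusion–exclusion:
Individual areas: |A| = 42, |B| = 25.
|A∩B|: x∈[5,8], y∈[3,8] → 3·5 = 15.
|A ∪ B| = 67 − 15 = 52.00.

52.00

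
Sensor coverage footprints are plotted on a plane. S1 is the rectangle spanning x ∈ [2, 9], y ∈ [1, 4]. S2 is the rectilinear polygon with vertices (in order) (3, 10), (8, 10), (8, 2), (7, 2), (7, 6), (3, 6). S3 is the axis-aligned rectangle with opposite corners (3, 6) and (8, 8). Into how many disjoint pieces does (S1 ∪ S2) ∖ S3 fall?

(S1 ∪ S2) ∖ S3 splits into 2 disjoint pieces (area 23, area 10).

2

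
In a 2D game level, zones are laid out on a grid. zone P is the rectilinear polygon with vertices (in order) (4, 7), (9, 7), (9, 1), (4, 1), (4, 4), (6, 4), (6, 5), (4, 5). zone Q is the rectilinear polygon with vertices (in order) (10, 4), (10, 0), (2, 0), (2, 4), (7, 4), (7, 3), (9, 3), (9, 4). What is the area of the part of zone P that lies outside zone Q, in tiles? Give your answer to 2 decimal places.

15.00

|zone P| = 28, |zone P∩zone Q| = 13.
|zone P ∖ zone Q| = |zone P| − |zone P∩zone Q| = 28 − 13 = 15.00.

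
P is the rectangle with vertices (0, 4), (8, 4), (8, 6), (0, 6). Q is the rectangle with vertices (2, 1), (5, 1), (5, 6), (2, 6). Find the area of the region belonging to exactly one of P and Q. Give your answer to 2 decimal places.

19.00

|P∩Q|: x∈[2,5], y∈[4,6] → 3·2 = 6.
|P △ Q| = |P| + |Q| − 2·|P∩Q| = 16 + 15 − 12 = 19.00.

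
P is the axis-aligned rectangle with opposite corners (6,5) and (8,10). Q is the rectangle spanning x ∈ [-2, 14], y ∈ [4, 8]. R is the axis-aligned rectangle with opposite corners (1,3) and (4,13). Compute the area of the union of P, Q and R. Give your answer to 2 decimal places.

By inclusion–exclusion:
Individual areas: |P| = 10, |Q| = 64, |R| = 30.
|P∩Q|: x∈[6,8], y∈[5,8] → 2·3 = 6.
|P∩R| = 0 (no overlap).
|Q∩R|: x∈[1,4], y∈[4,8] → 3·4 = 12.
|P∩Q∩R| = 0.
|P ∪ Q ∪ R| = 104 − 18 + 0 = 86.00.

86.00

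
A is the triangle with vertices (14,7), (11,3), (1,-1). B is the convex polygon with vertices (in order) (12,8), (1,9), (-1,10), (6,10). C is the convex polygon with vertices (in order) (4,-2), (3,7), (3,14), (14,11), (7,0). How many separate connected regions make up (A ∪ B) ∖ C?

3

(A ∪ B) ∖ C splits into 3 disjoint pieces (area 7.1688, area 0.8054, area 3.1818).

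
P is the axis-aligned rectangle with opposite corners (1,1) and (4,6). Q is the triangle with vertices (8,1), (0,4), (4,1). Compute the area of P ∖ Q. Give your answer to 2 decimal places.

12.19

|P| = 15, |P∩Q| = 2.8125.
|P ∖ Q| = |P| − |P∩Q| = 15 − 2.8125 = 12.19.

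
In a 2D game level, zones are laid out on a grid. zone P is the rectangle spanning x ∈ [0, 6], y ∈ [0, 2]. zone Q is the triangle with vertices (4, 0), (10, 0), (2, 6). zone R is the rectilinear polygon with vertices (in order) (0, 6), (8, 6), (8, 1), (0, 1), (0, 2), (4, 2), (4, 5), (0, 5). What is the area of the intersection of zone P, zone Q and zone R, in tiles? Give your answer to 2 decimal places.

The intersection is the polygon with vertices (6,1), (3.667,1), (3.333,2), (4,2), (6,2).
By the shoelace formula its area is 2.50.

2.50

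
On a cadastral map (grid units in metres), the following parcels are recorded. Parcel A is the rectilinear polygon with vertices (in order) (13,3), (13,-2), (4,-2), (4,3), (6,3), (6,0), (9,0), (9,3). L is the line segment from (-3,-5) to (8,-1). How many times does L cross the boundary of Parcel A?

1

The segment meets the boundary at (5.25,-2).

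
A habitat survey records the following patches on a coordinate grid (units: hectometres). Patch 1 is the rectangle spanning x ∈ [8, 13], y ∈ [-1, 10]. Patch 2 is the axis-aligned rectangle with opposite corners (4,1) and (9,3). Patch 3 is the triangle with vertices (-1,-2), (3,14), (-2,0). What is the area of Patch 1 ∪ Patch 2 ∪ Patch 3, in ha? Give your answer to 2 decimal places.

By inclusion–exclusion:
Individual areas: |Patch 1| = 55, |Patch 2| = 10, |Patch 3| = 12.
|Patch 1∩Patch 2|: x∈[8,9], y∈[1,3] → 1·2 = 2.
|Patch 1∩Patch 3| = 0.
|Patch 2∩Patch 3| = 0.
|Patch 1∩Patch 2∩Patch 3| = 0.
|Patch 1 ∪ Patch 2 ∪ Patch 3| = 77 − 2 + 0 = 75.00.

75.00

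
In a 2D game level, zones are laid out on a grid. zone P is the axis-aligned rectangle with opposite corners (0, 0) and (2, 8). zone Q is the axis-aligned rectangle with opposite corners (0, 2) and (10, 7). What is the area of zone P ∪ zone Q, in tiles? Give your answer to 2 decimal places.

By inclusion–exclusion:
Individual areas: |zone P| = 16, |zone Q| = 50.
|zone P∩zone Q|: x∈[0,2], y∈[2,7] → 2·5 = 10.
|zone P ∪ zone Q| = 66 − 10 = 56.00.

56.00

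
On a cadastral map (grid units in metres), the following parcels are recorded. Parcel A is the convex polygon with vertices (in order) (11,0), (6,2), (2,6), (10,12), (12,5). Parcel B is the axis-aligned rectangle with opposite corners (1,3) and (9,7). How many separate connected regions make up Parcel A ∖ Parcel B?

Parcel A ∖ Parcel B is a single connected region.

1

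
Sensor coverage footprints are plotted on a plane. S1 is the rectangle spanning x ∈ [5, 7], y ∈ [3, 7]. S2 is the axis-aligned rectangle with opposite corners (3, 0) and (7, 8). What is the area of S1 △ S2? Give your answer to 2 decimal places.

|S1∩S2|: x∈[5,7], y∈[3,7] → 2·4 = 8.
|S1 △ S2| = |S1| + |S2| − 2·|S1∩S2| = 8 + 32 − 16 = 24.00.

24.00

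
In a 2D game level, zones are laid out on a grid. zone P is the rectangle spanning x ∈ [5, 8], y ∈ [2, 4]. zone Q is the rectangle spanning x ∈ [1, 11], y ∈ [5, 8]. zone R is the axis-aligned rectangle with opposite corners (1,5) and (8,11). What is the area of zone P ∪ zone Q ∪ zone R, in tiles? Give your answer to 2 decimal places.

By inclusion–exclusion:
Individual areas: |zone P| = 6, |zone Q| = 30, |zone R| = 42.
|zone P∩zone Q| = 0 (no overlap).
|zone P∩zone R| = 0 (no overlap).
|zone Q∩zone R|: x∈[1,8], y∈[5,8] → 7·3 = 21.
|zone P∩zone Q∩zone R| = 0.
|zone P ∪ zone Q ∪ zone R| = 78 − 21 + 0 = 57.00.

57.00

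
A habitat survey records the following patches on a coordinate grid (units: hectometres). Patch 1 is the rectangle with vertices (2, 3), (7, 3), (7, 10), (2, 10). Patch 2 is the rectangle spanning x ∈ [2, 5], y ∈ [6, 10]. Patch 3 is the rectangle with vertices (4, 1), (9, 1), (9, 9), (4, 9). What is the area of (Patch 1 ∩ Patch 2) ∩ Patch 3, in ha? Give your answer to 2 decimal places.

3.00

The region (Patch 1 ∩ Patch 2) ∩ Patch 3 is the polygon with vertices (5,6), (4,6), (4,9), (5,9).
By the shoelace formula its area is 3.00.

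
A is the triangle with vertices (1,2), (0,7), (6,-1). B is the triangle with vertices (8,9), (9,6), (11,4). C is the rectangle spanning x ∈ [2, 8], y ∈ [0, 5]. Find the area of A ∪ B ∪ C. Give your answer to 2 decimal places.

37.59

By inclusion–exclusion:
Individual areas: |A| = 11, |B| = 2, |C| = 30.
|A∩B| = 0.
|A∩C| = 5.4083.
|B∩C| = 0.
|A∩B∩C| = 0.
|A ∪ B ∪ C| = 43 − 5.4083 + 0 = 37.59.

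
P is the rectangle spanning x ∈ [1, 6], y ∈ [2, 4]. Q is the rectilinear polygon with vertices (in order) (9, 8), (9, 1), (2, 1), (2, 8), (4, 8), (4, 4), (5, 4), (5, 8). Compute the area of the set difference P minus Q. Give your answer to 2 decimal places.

|P| = 10, |P∩Q| = 8.
|P ∖ Q| = |P| − |P∩Q| = 10 − 8 = 2.00.

2.00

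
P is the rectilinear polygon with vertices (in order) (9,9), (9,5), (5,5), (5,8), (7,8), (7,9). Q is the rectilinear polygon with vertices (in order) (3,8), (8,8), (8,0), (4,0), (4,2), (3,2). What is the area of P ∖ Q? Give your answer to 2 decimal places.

|P| = 14, |P∩Q| = 9.
|P ∖ Q| = |P| − |P∩Q| = 14 − 9 = 5.00.

5.00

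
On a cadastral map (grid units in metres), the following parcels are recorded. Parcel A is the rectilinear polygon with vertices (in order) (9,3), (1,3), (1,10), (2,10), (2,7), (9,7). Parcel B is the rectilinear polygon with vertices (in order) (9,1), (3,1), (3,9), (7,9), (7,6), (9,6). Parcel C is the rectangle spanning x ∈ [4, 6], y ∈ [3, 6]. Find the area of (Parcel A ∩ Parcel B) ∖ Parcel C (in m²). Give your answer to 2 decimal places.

16.00

|Parcel A ∩ Parcel B| = 22.
|(Parcel A ∩ Parcel B) ∩ Parcel C| = 6.
|(Parcel A ∩ Parcel B) ∖ Parcel C| = 22 − 6 = 16.00.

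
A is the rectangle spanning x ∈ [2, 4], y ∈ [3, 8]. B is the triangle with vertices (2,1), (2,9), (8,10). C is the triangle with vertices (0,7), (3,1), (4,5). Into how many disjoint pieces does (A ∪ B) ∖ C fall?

(A ∪ B) ∖ C splits into 2 disjoint pieces (area 18.5, area 0.5714).

2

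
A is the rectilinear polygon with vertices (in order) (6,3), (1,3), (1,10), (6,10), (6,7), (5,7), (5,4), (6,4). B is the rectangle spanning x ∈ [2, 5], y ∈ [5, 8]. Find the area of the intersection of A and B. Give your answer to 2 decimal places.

9.00

The intersection is the polygon with vertices (5,5), (2,5), (2,8), (5,8), (5,7).
By the shoelace formula its area is 9.00.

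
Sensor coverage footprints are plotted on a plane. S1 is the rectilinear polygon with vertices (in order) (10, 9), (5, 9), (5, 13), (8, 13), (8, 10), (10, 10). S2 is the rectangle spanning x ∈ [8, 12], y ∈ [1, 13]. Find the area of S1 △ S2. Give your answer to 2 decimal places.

58.00

|S1| = 14, |S2| = 48, |S1∩S2| = 2.
|S1 △ S2| = |S1| + |S2| − 2·|S1∩S2| = 14 + 48 − 4 = 58.00.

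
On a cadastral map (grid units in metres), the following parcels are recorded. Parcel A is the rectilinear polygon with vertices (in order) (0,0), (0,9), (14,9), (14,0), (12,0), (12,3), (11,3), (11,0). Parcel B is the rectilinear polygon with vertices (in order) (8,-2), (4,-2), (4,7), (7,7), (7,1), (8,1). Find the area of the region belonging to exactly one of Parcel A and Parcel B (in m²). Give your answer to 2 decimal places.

109.00

|Parcel A| = 123, |Parcel B| = 30, |Parcel A∩Parcel B| = 22.
|Parcel A △ Parcel B| = |Parcel A| + |Parcel B| − 2·|Parcel A∩Parcel B| = 123 + 30 − 44 = 109.00.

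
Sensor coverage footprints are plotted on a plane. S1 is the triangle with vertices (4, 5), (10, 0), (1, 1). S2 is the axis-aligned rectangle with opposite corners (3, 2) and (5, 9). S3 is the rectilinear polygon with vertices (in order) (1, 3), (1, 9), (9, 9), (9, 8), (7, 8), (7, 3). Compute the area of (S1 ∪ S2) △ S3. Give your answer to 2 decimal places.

|S1 ∪ S2| = 28.5833.
|(S1 ∪ S2) ∩ S3| = 12.9833.
|(S1 ∪ S2) △ S3| = 28.5833 + 38 − 25.9667 = 40.62.

40.62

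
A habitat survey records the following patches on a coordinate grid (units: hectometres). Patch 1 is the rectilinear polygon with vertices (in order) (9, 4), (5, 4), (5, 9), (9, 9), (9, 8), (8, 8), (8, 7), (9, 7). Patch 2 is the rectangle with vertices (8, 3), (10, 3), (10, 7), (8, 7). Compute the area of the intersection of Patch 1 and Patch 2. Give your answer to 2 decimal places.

3.00

The intersection is the polygon with vertices (8,4), (8,7), (9,7), (9,4).
By the shoelace formula its area is 3.00.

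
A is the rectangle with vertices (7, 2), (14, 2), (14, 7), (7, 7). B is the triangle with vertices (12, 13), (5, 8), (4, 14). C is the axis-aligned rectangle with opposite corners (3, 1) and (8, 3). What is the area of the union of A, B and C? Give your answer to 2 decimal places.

67.50

By inclusion–exclusion:
Individual areas: |A| = 35, |B| = 23.5, |C| = 10.
|A∩B| = 0.
|A∩C|: x∈[7,8], y∈[2,3] → 1·1 = 1.
|B∩C| = 0.
|A∩B∩C| = 0.
|A ∪ B ∪ C| = 68.5 − 1 + 0 = 67.50.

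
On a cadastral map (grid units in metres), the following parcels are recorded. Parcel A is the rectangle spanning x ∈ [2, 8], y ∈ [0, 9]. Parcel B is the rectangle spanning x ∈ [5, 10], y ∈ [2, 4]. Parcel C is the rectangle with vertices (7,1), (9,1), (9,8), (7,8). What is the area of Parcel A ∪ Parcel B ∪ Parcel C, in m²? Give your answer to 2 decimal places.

63.00

By inclusion–exclusion:
Individual areas: |Parcel A| = 54, |Parcel B| = 10, |Parcel C| = 14.
|Parcel A∩Parcel B|: x∈[5,8], y∈[2,4] → 3·2 = 6.
|Parcel A∩Parcel C|: x∈[7,8], y∈[1,8] → 1·7 = 7.
|Parcel B∩Parcel C|: x∈[7,9], y∈[2,4] → 2·2 = 4.
|Parcel A∩Parcel B∩Parcel C| = 2.
|Parcel A ∪ Parcel B ∪ Parcel C| = 78 − 17 + 2 = 63.00.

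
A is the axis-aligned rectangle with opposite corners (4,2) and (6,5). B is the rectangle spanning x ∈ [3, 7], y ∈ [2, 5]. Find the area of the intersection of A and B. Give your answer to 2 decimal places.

|A∩B|: x∈[4,6], y∈[2,5] → 2·3 = 6.

6.00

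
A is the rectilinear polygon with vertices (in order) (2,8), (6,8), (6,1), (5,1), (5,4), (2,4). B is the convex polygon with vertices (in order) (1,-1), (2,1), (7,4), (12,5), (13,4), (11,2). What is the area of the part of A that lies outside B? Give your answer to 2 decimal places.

|A| = 19, |A∩B| = 2.1.
|A ∖ B| = |A| − |A∩B| = 19 − 2.1 = 16.90.

16.90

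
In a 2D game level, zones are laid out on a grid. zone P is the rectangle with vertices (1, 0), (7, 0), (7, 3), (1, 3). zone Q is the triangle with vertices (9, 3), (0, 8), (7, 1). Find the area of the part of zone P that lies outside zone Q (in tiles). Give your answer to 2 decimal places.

16.00

|zone P| = 18, |zone P∩zone Q| = 2.
|zone P ∖ zone Q| = |zone P| − |zone P∩zone Q| = 18 − 2 = 16.00.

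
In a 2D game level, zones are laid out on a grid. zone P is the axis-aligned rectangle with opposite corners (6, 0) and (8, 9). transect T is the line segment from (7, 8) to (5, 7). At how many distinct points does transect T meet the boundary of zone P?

The segment meets the boundary at (6,7.5).

1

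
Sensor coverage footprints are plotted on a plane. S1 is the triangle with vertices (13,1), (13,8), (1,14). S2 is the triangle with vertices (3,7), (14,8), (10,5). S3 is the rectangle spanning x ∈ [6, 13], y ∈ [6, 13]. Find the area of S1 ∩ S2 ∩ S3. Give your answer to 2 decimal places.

The intersection is the polygon with vertices (11.333,6), (8.385,6), (7.116,7.374), (13,7.909), (13,7.25).
By the shoelace formula its area is 7.75.

7.75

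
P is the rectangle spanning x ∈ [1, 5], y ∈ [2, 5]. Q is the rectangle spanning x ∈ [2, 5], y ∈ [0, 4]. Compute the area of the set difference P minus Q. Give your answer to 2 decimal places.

6.00

|P∩Q|: x∈[2,5], y∈[2,4] → 3·2 = 6.
|P| = 12.
|P ∖ Q| = |P| − |P∩Q| = 12 − 6 = 6.00.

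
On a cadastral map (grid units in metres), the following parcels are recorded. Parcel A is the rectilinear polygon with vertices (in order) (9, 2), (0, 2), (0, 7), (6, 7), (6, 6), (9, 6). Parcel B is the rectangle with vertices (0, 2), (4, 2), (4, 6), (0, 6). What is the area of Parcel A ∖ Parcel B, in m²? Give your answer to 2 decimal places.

26.00

|Parcel A| = 42, |Parcel A∩Parcel B| = 16.
|Parcel A ∖ Parcel B| = |Parcel A| − |Parcel A∩Parcel B| = 42 − 16 = 26.00.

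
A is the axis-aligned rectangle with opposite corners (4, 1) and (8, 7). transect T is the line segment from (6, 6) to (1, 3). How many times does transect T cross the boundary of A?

The segment meets the boundary at (4,4.8).

1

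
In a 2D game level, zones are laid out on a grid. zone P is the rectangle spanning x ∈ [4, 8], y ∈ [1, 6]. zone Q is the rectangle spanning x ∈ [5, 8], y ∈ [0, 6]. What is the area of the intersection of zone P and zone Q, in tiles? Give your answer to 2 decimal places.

|zone P∩zone Q|: x∈[5,8], y∈[1,6] → 3·5 = 15.

15.00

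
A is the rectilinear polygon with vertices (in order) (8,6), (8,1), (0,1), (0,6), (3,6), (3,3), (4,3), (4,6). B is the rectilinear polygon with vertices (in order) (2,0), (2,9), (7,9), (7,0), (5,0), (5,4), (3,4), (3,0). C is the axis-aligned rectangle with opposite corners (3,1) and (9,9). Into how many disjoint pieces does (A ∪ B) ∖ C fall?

(A ∪ B) ∖ C splits into 2 disjoint pieces (area 2, area 19).

2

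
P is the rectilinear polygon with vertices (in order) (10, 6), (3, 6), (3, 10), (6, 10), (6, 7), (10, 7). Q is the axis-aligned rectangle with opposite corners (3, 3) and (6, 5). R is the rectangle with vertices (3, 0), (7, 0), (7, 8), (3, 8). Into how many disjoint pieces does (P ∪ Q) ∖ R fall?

(P ∪ Q) ∖ R splits into 2 disjoint pieces (area 3, area 6).

2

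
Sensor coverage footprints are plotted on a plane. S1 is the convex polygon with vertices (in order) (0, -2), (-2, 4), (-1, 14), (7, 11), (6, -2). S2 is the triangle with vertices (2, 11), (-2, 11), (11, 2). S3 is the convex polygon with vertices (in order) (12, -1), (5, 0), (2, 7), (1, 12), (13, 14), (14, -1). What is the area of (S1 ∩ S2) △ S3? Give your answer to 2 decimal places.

141.06

|S1 ∩ S2| = 14.855.
|(S1 ∩ S2) ∩ S3| = 10.8994.
|(S1 ∩ S2) △ S3| = 14.855 + 148 − 21.7987 = 141.06.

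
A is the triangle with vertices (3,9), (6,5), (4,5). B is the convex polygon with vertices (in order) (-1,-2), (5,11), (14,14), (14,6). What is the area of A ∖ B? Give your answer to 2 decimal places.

|A| = 4, |A∩B| = 3.6637.
|A ∖ B| = |A| − |A∩B| = 4 − 3.6637 = 0.34.

0.34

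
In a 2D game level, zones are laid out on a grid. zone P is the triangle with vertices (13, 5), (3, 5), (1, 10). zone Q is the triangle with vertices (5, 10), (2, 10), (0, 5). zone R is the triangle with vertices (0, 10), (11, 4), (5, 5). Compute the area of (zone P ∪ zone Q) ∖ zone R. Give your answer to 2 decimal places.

|zone P ∪ zone Q| = 29.5851.
|(zone P ∪ zone Q) ∩ zone R| = 9.9619.
|(zone P ∪ zone Q) ∖ zone R| = 29.5851 − 9.9619 = 19.62.

19.62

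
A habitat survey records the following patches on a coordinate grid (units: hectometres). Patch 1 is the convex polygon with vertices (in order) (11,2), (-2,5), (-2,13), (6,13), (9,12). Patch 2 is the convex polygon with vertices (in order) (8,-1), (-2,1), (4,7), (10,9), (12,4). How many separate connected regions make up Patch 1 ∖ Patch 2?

Patch 1 ∖ Patch 2 splits into 2 disjoint pieces (area 0.1449, area 72.875).

2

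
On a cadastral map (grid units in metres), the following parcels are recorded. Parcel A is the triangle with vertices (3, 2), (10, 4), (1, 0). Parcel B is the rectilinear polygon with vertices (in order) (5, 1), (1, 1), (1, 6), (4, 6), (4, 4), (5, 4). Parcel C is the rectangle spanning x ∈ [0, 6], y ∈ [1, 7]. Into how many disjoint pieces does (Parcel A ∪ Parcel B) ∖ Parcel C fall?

2

(Parcel A ∪ Parcel B) ∖ Parcel C splits into 2 disjoint pieces (area 1.2698, area 0.625).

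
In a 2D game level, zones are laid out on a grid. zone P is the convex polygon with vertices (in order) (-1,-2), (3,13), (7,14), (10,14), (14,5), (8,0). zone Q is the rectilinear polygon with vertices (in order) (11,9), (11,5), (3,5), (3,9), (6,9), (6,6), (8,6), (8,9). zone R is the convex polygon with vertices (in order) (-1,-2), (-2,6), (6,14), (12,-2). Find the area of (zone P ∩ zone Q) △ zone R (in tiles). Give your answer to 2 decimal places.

|zone P ∩ zone Q| = 26.
|(zone P ∩ zone Q) ∩ zone R| = 16.5208.
|(zone P ∩ zone Q) △ zone R| = 26 + 140 − 33.0417 = 132.96.

132.96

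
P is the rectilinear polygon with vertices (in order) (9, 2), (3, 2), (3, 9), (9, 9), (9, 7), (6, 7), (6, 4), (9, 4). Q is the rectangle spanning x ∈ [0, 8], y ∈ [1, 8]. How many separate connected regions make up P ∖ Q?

2

P ∖ Q splits into 2 disjoint pieces (area 2, area 7).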